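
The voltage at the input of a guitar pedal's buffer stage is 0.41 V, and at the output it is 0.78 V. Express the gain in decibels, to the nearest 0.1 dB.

For a voltage ratio, dB = 20·log₁₀(V₂/V₁).
20·log₁₀(0.78/0.41) = 20·log₁₀(1.902) = 5.6 dB.

5.6 dB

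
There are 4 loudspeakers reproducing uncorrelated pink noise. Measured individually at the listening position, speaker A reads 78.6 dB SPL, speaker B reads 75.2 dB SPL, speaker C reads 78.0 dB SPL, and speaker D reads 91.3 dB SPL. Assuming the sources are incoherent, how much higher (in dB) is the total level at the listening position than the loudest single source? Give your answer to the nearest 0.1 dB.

Add the sources as powers (linear), then convert back to dB:
L_total = 10·log₁₀(10^(78.6/10) + 10^(75.2/10) + 10^(78.0/10) + 10^(91.3/10)) = 91.81 dB SPL.
Excess over the loudest (91.3 dB): 91.81 − 91.3 = 0.5 dB.

0.5 dB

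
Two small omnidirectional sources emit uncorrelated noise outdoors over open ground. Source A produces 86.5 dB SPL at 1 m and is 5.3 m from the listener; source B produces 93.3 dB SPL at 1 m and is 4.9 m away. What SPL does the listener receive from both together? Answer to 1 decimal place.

80.2 dB SPL

At the listener: L_A = 86.5 − 20·log₁₀(5.3) = 72.01 dB; L_B = 93.3 − 20·log₁₀(4.9) = 79.50 dB.
Combined: 10·log₁₀(10^(72.01/10)+10^(79.50/10)) = 80.2 dB SPL.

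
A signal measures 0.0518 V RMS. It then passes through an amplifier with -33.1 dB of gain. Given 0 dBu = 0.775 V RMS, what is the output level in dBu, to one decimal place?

Input level: 20·log₁₀(0.0518/0.775) = -23.50 dBu.
Output: -23.50 − 33.1 = -56.6 dBu.

-56.6 dBu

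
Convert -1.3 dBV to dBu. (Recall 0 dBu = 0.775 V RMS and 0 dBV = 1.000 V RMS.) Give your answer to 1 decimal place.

The offset between the scales is 20·log₁₀(0.775/1.000) = −2.214 dB.
So dBu = -1.3 + 2.214 = +0.9 dBu.

+0.9 dBu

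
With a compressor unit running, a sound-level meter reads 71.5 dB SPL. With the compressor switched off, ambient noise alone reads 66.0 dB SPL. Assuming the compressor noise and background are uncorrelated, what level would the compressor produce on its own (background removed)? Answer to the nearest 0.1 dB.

70.1 dB SPL

Remove the background by subtracting linear intensities:
L_src = 10·log₁₀(10^(71.5/10) − 10^(66.0/10)) = 10·log₁₀(10140000) = 70.1 dB SPL.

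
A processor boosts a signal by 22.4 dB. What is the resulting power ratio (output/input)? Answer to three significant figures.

174

Power ratio = 10^(dB/10).
10^(22.4/10) = 10^(2.240) = 174.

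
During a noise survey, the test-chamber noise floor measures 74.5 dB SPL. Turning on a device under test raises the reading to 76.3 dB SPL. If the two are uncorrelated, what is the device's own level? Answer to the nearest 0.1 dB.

Background correction is a power subtraction:
L_src = 10·log₁₀(10^(76.3/10) − 10^(74.5/10)) = 10·log₁₀(14470000) = 71.6 dB SPL.

71.6 dB SPL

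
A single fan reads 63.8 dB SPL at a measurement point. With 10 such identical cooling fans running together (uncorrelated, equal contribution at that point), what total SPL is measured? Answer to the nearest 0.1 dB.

73.8 dB SPL

10 equal incoherent sources raise the level by 10·log₁₀(10) = 10.00 dB.
L_total = 63.8 + 10.00 = 73.8 dB SPL.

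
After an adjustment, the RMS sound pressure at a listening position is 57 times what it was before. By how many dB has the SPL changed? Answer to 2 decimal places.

35.12 dB

SPL change from a pressure ratio uses the 20·log₁₀ form:
20·log₁₀(57) = 35.12 dB.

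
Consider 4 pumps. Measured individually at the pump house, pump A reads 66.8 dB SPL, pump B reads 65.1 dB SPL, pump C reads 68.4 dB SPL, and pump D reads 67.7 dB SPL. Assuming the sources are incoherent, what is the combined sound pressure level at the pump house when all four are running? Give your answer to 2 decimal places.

Incoherent sources sum as intensities:
L_total = 10·log₁₀(10^(66.8/10) + 10^(65.1/10) + 10^(68.4/10) + 10^(67.7/10)) = 10·log₁₀(20830000) = 73.19 dB SPL.

73.19 dB SPL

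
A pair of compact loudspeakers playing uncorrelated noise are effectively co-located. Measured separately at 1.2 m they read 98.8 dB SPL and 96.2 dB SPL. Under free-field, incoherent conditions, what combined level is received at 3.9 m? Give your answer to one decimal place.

90.5 dB SPL

Combined at 1.2 m: 10·log₁₀(10^(98.8/10)+10^(96.2/10)) = 100.70 dB SPL.
Then apply −20·log₁₀(3.9/1.2) = -10.24 dB → 90.5 dB SPL.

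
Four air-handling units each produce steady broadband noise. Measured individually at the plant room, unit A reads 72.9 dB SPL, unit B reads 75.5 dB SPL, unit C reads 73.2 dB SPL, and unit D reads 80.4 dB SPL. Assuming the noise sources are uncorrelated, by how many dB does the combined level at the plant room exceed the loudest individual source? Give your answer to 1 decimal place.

2.3 dB

Incoherent sources sum as intensities:
L_total = 10·log₁₀(10^(72.9/10) + 10^(75.5/10) + 10^(73.2/10) + 10^(80.4/10)) = 82.68 dB SPL.
Excess over the loudest (80.4 dB): 82.68 − 80.4 = 2.3 dB.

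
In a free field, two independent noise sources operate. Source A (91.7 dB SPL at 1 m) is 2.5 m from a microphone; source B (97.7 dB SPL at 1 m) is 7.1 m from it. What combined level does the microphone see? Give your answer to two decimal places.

85.48 dB SPL

At the listener: L_A = 91.7 − 20·log₁₀(2.5) = 83.741 dB; L_B = 97.7 − 20·log₁₀(7.1) = 80.675 dB.
Combined: 10·log₁₀(10^(83.741/10)+10^(80.675/10)) = 85.48 dB SPL.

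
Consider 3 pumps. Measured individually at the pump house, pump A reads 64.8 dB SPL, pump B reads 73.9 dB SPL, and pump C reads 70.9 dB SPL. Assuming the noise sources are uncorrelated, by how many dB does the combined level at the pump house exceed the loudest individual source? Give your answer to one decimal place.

2.1 dB

Incoherent sources sum as intensities:
L_total = 10·log₁₀(10^(64.8/10) + 10^(73.9/10) + 10^(70.9/10)) = 76.01 dB SPL.
Excess over the loudest (73.9 dB): 76.01 − 73.9 = 2.1 dB.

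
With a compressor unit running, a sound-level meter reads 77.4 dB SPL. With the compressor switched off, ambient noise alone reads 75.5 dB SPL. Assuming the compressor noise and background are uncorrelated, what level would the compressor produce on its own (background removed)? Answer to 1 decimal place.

72.9 dB SPL

Background correction is a power subtraction:
L_src = 10·log₁₀(10^(77.4/10) − 10^(75.5/10)) = 10·log₁₀(19470000) = 72.9 dB SPL.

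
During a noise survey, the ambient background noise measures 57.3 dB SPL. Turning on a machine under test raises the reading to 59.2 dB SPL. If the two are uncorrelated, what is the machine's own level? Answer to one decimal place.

Remove the background by subtracting linear intensities:
L_src = 10·log₁₀(10^(59.2/10) − 10^(57.3/10)) = 10·log₁₀(294700) = 54.7 dB SPL.

54.7 dB SPL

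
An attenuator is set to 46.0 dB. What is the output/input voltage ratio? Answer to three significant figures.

0.00501

Voltage ratio = 10^(dB/20).
10^(-46.0/20) = 10^(-2.300) = 0.00501.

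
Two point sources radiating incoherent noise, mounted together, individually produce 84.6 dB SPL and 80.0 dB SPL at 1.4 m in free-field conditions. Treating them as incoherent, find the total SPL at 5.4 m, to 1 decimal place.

74.2 dB SPL

Combined at 1.4 m: 10·log₁₀(10^(84.6/10)+10^(80.0/10)) = 85.89 dB SPL.
Then apply −20·log₁₀(5.4/1.4) = -11.73 dB → 74.2 dB SPL.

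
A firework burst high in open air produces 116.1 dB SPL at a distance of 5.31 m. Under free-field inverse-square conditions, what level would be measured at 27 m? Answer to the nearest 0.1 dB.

102.0 dB SPL

Inverse-square spreading gives ΔL = −20·log₁₀(d₂/d₁).
ΔL = −20·log₁₀(27/5.31) = -14.13 dB, so L₂ = 116.1 + (-14.13) = 102.0 dB SPL.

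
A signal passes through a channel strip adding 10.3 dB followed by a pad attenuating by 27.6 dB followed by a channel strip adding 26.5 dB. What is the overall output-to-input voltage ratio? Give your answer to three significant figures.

Net gain = 10.3 + (−27.6) + 26.5 = 9.2 dB.
Voltage ratio = 10^(9.2/20) = 2.88.

2.88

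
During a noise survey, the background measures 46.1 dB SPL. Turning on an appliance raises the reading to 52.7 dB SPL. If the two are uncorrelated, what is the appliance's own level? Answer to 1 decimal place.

51.6 dB SPL

Subtract intensities: L_src = 10·log₁₀(10^(L_total/10) − 10^(L_bg/10)).
L_src = 10·log₁₀(10^(52.7/10) − 10^(46.1/10)) = 10·log₁₀(145500) = 51.6 dB SPL.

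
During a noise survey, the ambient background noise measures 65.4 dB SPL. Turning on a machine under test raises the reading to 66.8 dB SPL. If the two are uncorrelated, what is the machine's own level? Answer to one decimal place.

61.2 dB SPL

Background correction is a power subtraction:
L_src = 10·log₁₀(10^(66.8/10) − 10^(65.4/10)) = 10·log₁₀(1319000) = 61.2 dB SPL.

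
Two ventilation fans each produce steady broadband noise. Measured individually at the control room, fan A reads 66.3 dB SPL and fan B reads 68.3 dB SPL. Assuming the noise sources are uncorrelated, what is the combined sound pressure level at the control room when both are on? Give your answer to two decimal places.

Incoherent sources sum as intensities:
L_total = 10·log₁₀(10^(66.3/10) + 10^(68.3/10)) = 10·log₁₀(11030000) = 70.42 dB SPL.

70.42 dB SPL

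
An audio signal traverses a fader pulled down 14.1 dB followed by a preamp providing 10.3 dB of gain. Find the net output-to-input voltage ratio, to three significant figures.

0.646

Net gain = (−14.1) + 10.3 = -3.8 dB.
Voltage ratio = 10^(-3.8/20) = 0.646.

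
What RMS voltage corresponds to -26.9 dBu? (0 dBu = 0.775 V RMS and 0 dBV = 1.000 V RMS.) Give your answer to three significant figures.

0.0350 V

V = 0.775 V × 10^(-26.9/20).
= 0.775 × 0.04519 = 0.0350 V.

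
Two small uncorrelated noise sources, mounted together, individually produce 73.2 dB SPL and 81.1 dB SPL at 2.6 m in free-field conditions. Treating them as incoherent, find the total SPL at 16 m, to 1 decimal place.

66.0 dB SPL

Combined at 2.6 m: 10·log₁₀(10^(73.2/10)+10^(81.1/10)) = 81.75 dB SPL.
Then apply −20·log₁₀(16/2.6) = -15.78 dB → 66.0 dB SPL.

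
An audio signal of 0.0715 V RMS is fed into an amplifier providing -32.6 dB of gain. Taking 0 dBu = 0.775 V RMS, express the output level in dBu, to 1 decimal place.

Input level: 20·log₁₀(0.0715/0.775) = -20.70 dBu.
Output: -20.70 − 32.6 = -53.3 dBu.

-53.3 dBu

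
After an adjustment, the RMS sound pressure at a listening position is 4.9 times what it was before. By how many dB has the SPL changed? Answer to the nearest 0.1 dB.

Sound pressure is an amplitude quantity: ΔL = 20·log₁₀(p₂/p₁).
20·log₁₀(4.9) = 13.8 dB.

13.8 dB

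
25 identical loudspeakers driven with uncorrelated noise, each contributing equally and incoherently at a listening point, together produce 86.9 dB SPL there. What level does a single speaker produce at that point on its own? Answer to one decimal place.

25 equal incoherent sources add 10·log₁₀(25) = 13.98 dB over one source.
L_one = 86.9 − 13.98 = 72.9 dB SPL.

72.9 dB SPL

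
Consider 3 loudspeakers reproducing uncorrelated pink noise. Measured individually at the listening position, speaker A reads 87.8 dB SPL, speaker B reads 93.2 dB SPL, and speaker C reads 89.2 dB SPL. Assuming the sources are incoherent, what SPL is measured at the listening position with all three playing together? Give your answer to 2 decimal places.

Add the sources as powers (linear), then convert back to dB:
L_total = 10·log₁₀(10^(87.8/10) + 10^(93.2/10) + 10^(89.2/10)) = 10·log₁₀(3524000000) = 95.47 dB SPL.

95.47 dB SPL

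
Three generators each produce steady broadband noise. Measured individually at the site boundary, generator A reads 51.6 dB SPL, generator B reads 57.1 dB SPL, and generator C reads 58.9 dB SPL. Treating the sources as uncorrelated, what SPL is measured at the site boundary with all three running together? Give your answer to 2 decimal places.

Uncorrelated sources add in intensity (power), not in dB.
L_total = 10·log₁₀(10^(51.6/10) + 10^(57.1/10) + 10^(58.9/10)) = 10·log₁₀(1434000) = 61.56 dB SPL.

61.56 dB SPL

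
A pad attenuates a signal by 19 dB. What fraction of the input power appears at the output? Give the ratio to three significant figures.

0.0126

Power ratio = 10^(dB/10).
10^(-19/10) = 10^(-1.900) = 0.0126.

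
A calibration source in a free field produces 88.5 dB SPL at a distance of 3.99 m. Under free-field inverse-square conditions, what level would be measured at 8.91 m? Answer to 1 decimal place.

Inverse-square spreading gives ΔL = −20·log₁₀(d₂/d₁).
ΔL = −20·log₁₀(8.91/3.99) = -6.98 dB, so L₂ = 88.5 + (-6.98) = 81.5 dB SPL.

81.5 dB SPL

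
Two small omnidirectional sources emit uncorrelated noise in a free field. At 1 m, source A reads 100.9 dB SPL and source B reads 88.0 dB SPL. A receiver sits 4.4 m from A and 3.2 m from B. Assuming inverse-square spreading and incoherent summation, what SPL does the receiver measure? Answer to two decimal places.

88.43 dB SPL

At the listener: L_A = 100.9 − 20·log₁₀(4.4) = 88.031 dB; L_B = 88.0 − 20·log₁₀(3.2) = 77.897 dB.
Combined: 10·log₁₀(10^(88.031/10)+10^(77.897/10)) = 88.43 dB SPL.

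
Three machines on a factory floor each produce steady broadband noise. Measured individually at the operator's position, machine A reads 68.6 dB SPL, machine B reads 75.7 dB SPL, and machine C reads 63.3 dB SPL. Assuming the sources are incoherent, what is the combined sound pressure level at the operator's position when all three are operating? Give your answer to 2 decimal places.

76.68 dB SPL

Uncorrelated sources add in intensity (power), not in dB.
L_total = 10·log₁₀(10^(68.6/10) + 10^(75.7/10) + 10^(63.3/10)) = 10·log₁₀(46540000) = 76.68 dB SPL.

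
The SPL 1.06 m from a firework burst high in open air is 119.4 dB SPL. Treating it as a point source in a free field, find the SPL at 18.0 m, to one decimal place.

94.8 dB SPL

For a point source in a free field, ΔL = −20·log₁₀(d₂/d₁).
ΔL = −20·log₁₀(18.0/1.06) = -24.60 dB, so L₂ = 119.4 + (-24.60) = 94.8 dB SPL.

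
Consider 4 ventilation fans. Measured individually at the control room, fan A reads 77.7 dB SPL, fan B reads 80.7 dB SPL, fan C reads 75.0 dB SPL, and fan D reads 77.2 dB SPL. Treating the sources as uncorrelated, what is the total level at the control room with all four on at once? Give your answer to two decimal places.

84.16 dB SPL

Add the sources as powers (linear), then convert back to dB:
L_total = 10·log₁₀(10^(77.7/10) + 10^(80.7/10) + 10^(75.0/10) + 10^(77.2/10)) = 10·log₁₀(260500000) = 84.16 dB SPL.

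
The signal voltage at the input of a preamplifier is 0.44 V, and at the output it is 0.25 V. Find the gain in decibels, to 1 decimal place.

For a voltage ratio, dB = 20·log₁₀(V₂/V₁).
20·log₁₀(0.25/0.44) = 20·log₁₀(0.5682) = -4.9 dB.

-4.9 dB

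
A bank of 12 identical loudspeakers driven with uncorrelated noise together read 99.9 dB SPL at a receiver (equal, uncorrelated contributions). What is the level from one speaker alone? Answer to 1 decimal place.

12 equal incoherent sources add 10·log₁₀(12) = 10.79 dB over one source.
L_one = 99.9 − 10.79 = 89.1 dB SPL.

89.1 dB SPL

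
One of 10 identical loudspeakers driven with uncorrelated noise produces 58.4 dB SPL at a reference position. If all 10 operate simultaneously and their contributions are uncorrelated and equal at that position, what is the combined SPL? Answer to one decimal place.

10 equal incoherent sources raise the level by 10·log₁₀(10) = 10.00 dB.
L_total = 58.4 + 10.00 = 68.4 dB SPL.

68.4 dB SPL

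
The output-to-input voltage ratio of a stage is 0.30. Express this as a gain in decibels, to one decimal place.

For a voltage ratio, dB = 20·log₁₀(V₂/V₁).
20·log₁₀(0.30) = -10.5 dB.

-10.5 dB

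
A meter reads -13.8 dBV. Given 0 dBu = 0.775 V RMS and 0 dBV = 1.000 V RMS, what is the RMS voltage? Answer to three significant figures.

0.204 V

V = 1.000 V × 10^(-13.8/20).
= 1.000 × 0.2042 = 0.204 V.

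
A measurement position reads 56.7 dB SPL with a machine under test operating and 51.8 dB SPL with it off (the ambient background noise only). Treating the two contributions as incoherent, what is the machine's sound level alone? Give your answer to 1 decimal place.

Background correction is a power subtraction:
L_src = 10·log₁₀(10^(56.7/10) − 10^(51.8/10)) = 10·log₁₀(316400) = 55.0 dB SPL.

55.0 dB SPL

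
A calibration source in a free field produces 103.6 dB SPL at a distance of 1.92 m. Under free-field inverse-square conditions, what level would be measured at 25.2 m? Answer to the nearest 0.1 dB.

For a point source in a free field, ΔL = −20·log₁₀(d₂/d₁).
ΔL = −20·log₁₀(25.2/1.92) = -22.36 dB, so L₂ = 103.6 + (-22.36) = 81.2 dB SPL.

81.2 dB SPL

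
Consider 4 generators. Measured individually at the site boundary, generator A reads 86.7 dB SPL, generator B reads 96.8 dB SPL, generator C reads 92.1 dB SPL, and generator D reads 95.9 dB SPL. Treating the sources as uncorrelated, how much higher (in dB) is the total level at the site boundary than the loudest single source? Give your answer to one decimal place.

3.5 dB

Uncorrelated sources add in intensity (power), not in dB.
L_total = 10·log₁₀(10^(86.7/10) + 10^(96.8/10) + 10^(92.1/10) + 10^(95.9/10)) = 100.32 dB SPL.
Excess over the loudest (96.8 dB): 100.32 − 96.8 = 3.5 dB.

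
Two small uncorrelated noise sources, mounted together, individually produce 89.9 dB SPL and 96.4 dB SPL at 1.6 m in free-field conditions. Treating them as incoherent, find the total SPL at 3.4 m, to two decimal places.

Combined at 1.6 m: 10·log₁₀(10^(89.9/10)+10^(96.4/10)) = 97.277 dB SPL.
Then apply −20·log₁₀(3.4/1.6) = -6.547 dB → 90.73 dB SPL.

90.73 dB SPL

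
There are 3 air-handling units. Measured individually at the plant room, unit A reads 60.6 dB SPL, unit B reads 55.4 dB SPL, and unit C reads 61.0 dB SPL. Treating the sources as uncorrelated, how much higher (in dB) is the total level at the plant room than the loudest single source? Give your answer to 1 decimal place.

Incoherent sources sum as intensities:
L_total = 10·log₁₀(10^(60.6/10) + 10^(55.4/10) + 10^(61.0/10)) = 64.40 dB SPL.
Excess over the loudest (61.0 dB): 64.40 − 61.0 = 3.4 dB.

3.4 dB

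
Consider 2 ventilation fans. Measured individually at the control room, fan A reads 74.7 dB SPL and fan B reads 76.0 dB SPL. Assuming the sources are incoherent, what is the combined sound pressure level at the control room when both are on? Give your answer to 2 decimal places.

78.41 dB SPL

Incoherent sources sum as intensities:
L_total = 10·log₁₀(10^(74.7/10) + 10^(76.0/10)) = 10·log₁₀(69320000) = 78.41 dB SPL.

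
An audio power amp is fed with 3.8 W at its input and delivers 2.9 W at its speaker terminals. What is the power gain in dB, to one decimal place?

For a power ratio, dB = 10·log₁₀(P₂/P₁).
10·log₁₀(2.9/3.8) = 10·log₁₀(0.7632) = -1.2 dB.

-1.2 dB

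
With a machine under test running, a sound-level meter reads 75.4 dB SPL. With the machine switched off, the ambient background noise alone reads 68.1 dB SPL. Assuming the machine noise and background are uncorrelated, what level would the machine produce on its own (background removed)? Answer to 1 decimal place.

74.5 dB SPL

Background correction is a power subtraction:
L_src = 10·log₁₀(10^(75.4/10) − 10^(68.1/10)) = 10·log₁₀(28220000) = 74.5 dB SPL.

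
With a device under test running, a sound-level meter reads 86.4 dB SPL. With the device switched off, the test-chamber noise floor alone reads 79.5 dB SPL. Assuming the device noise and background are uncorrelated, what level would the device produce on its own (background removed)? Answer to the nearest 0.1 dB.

Background correction is a power subtraction:
L_src = 10·log₁₀(10^(86.4/10) − 10^(79.5/10)) = 10·log₁₀(347400000) = 85.4 dB SPL.

85.4 dB SPL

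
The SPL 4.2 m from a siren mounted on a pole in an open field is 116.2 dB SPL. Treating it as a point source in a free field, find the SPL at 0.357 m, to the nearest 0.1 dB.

For a point source in a free field, ΔL = −20·log₁₀(d₂/d₁).
ΔL = −20·log₁₀(0.357/4.2) = 21.41 dB, so L₂ = 116.2 + (21.41) = 137.6 dB SPL.

137.6 dB SPL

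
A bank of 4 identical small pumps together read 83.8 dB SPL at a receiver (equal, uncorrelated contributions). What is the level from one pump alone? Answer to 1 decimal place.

77.8 dB SPL

4 equal incoherent sources add 10·log₁₀(4) = 6.02 dB over one source.
L_one = 83.8 − 6.02 = 77.8 dB SPL.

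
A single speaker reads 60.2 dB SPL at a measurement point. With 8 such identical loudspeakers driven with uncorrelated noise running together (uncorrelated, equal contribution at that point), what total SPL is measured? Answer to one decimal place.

8 equal incoherent sources raise the level by 10·log₁₀(8) = 9.03 dB.
L_total = 60.2 + 9.03 = 69.2 dB SPL.

69.2 dB SPL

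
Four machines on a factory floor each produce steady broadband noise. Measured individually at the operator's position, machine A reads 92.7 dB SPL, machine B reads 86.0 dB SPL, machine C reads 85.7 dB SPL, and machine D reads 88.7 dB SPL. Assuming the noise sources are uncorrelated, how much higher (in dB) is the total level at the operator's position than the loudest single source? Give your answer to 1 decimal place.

Add the sources as powers (linear), then convert back to dB:
L_total = 10·log₁₀(10^(92.7/10) + 10^(86.0/10) + 10^(85.7/10) + 10^(88.7/10)) = 95.28 dB SPL.
Excess over the loudest (92.7 dB): 95.28 − 92.7 = 2.6 dB.

2.6 dB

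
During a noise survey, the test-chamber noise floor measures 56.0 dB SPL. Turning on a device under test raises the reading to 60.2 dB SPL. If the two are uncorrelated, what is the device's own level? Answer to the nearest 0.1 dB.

Remove the background by subtracting linear intensities:
L_src = 10·log₁₀(10^(60.2/10) − 10^(56.0/10)) = 10·log₁₀(649000) = 58.1 dB SPL.

58.1 dB SPL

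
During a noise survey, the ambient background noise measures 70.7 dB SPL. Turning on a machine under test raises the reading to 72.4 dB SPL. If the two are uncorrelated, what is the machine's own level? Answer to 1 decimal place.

67.5 dB SPL

Background correction is a power subtraction:
L_src = 10·log₁₀(10^(72.4/10) − 10^(70.7/10)) = 10·log₁₀(5629000) = 67.5 dB SPL.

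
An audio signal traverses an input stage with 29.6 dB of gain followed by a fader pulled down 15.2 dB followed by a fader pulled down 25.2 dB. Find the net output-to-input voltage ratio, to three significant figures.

Net gain = 29.6 + (−15.2) + (−25.2) = -10.8 dB.
Voltage ratio = 10^(-10.8/20) = 0.288.

0.288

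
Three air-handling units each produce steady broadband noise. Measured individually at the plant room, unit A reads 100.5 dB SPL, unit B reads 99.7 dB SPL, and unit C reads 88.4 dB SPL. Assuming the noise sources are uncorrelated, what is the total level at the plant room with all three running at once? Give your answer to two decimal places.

103.27 dB SPL

Incoherent sources sum as intensities:
L_total = 10·log₁₀(10^(100.5/10) + 10^(99.7/10) + 10^(88.4/10)) = 10·log₁₀(21245000000) = 103.27 dB SPL.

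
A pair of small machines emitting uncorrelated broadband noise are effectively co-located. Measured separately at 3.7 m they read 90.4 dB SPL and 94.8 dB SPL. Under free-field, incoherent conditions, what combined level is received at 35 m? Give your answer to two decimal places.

Combined at 3.7 m: 10·log₁₀(10^(90.4/10)+10^(94.8/10)) = 96.145 dB SPL.
Then apply −20·log₁₀(35/3.7) = -19.517 dB → 76.63 dB SPL.

76.63 dB SPL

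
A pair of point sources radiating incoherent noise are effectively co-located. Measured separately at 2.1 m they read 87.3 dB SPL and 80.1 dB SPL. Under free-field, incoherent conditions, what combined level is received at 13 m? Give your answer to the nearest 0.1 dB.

Combined at 2.1 m: 10·log₁₀(10^(87.3/10)+10^(80.1/10)) = 88.06 dB SPL.
Then apply −20·log₁₀(13/2.1) = -15.83 dB → 72.2 dB SPL.

72.2 dB SPL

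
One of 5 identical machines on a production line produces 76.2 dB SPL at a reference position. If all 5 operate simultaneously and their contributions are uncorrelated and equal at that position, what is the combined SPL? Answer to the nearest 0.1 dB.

83.2 dB SPL

5 equal incoherent sources raise the level by 10·log₁₀(5) = 6.99 dB.
L_total = 76.2 + 6.99 = 83.2 dB SPL.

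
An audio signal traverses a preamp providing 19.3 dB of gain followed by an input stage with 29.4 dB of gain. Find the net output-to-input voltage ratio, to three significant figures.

272

Net gain = 19.3 + 29.4 = 48.7 dB.
Voltage ratio = 10^(48.7/20) = 272.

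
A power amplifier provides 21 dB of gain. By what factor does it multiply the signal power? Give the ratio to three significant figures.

126

Power ratio = 10^(dB/10).
10^(21/10) = 10^(2.100) = 126.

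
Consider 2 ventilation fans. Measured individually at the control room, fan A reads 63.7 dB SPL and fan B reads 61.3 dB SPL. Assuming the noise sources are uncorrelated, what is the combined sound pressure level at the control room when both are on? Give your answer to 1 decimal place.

Add the sources as powers (linear), then convert back to dB:
L_total = 10·log₁₀(10^(63.7/10) + 10^(61.3/10)) = 10·log₁₀(3693000) = 65.7 dB SPL.

65.7 dB SPL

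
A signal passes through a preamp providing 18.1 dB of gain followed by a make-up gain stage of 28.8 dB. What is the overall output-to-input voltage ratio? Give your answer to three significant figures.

Net gain = 18.1 + 28.8 = 46.9 dB.
Voltage ratio = 10^(46.9/20) = 221.

221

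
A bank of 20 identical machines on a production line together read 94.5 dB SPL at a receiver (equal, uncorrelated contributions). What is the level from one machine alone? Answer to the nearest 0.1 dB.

81.5 dB SPL

20 equal incoherent sources add 10·log₁₀(20) = 13.01 dB over one source.
L_one = 94.5 − 13.01 = 81.5 dB SPL.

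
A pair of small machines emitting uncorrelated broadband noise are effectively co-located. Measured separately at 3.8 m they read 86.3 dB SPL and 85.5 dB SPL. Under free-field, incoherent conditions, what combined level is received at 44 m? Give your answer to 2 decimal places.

Combined at 3.8 m: 10·log₁₀(10^(86.3/10)+10^(85.5/10)) = 88.929 dB SPL.
Then apply −20·log₁₀(44/3.8) = -21.273 dB → 67.66 dB SPL.

67.66 dB SPL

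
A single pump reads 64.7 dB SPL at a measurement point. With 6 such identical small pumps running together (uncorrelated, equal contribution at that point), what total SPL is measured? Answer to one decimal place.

6 equal incoherent sources raise the level by 10·log₁₀(6) = 7.78 dB.
L_total = 64.7 + 7.78 = 72.5 dB SPL.

72.5 dB SPL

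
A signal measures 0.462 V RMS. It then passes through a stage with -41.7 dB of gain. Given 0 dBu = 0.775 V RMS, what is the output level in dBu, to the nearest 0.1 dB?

-46.2 dBu

Input level: 20·log₁₀(0.462/0.775) = -4.49 dBu.
Output: -4.49 − 41.7 = -46.2 dBu.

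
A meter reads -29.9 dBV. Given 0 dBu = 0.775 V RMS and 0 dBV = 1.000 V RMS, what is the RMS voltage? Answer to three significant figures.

V = 1.000 V × 10^(-29.9/20).
= 1.000 × 0.03199 = 0.0320 V.

0.0320 V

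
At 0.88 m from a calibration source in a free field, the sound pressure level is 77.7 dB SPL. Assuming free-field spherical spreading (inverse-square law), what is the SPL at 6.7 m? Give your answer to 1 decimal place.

60.1 dB SPL

For a point source in a free field, ΔL = −20·log₁₀(d₂/d₁).
ΔL = −20·log₁₀(6.7/0.88) = -17.63 dB, so L₂ = 77.7 + (-17.63) = 60.1 dB SPL.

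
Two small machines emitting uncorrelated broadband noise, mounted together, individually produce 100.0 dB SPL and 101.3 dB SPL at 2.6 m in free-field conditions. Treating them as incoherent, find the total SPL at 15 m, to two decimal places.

Combined at 2.6 m: 10·log₁₀(10^(100.0/10)+10^(101.3/10)) = 103.709 dB SPL.
Then apply −20·log₁₀(15/2.6) = -15.222 dB → 88.49 dB SPL.

88.49 dB SPL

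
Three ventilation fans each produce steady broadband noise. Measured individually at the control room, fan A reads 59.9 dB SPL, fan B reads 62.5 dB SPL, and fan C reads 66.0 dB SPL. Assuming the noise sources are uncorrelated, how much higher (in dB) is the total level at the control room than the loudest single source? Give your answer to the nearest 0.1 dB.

Incoherent sources sum as intensities:
L_total = 10·log₁₀(10^(59.9/10) + 10^(62.5/10) + 10^(66.0/10)) = 68.28 dB SPL.
Excess over the loudest (66.0 dB): 68.28 − 66.0 = 2.3 dB.

2.3 dB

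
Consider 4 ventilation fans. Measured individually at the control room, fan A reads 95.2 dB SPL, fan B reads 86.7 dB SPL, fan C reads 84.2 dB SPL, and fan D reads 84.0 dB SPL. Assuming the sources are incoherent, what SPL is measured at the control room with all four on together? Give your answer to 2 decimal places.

Add the sources as powers (linear), then convert back to dB:
L_total = 10·log₁₀(10^(95.2/10) + 10^(86.7/10) + 10^(84.2/10) + 10^(84.0/10)) = 10·log₁₀(4293000000) = 96.33 dB SPL.

96.33 dB SPL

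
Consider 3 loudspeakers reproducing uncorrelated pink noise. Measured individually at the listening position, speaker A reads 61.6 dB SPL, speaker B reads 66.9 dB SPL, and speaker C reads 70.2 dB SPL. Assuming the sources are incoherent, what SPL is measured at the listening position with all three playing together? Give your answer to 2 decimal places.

Incoherent sources sum as intensities:
L_total = 10·log₁₀(10^(61.6/10) + 10^(66.9/10) + 10^(70.2/10)) = 10·log₁₀(16810000) = 72.26 dB SPL.

72.26 dB SPL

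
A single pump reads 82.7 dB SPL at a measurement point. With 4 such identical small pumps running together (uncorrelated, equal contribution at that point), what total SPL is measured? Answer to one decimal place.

88.7 dB SPL

4 equal incoherent sources raise the level by 10·log₁₀(4) = 6.02 dB.
L_total = 82.7 + 6.02 = 88.7 dB SPL.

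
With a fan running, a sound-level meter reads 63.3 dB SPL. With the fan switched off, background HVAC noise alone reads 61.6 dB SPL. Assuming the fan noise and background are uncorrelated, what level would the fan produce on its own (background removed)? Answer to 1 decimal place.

Subtract intensities: L_src = 10·log₁₀(10^(L_total/10) − 10^(L_bg/10)).
L_src = 10·log₁₀(10^(63.3/10) − 10^(61.6/10)) = 10·log₁₀(692500) = 58.4 dB SPL.

58.4 dB SPL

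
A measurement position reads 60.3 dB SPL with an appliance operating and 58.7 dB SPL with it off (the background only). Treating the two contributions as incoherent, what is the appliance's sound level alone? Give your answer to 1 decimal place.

55.2 dB SPL

Subtract intensities: L_src = 10·log₁₀(10^(L_total/10) − 10^(L_bg/10)).
L_src = 10·log₁₀(10^(60.3/10) − 10^(58.7/10)) = 10·log₁₀(330200) = 55.2 dB SPL.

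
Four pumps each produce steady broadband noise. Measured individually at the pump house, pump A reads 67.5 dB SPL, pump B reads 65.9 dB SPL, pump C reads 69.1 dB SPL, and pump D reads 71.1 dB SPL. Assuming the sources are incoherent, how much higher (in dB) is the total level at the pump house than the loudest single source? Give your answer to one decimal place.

Uncorrelated sources add in intensity (power), not in dB.
L_total = 10·log₁₀(10^(67.5/10) + 10^(65.9/10) + 10^(69.1/10) + 10^(71.1/10)) = 74.85 dB SPL.
Excess over the loudest (71.1 dB): 74.85 − 71.1 = 3.7 dB.

3.7 dB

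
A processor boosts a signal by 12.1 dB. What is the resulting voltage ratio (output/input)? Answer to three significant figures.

Voltage ratio = 10^(dB/20).
10^(12.1/20) = 10^(0.6050) = 4.03.

4.03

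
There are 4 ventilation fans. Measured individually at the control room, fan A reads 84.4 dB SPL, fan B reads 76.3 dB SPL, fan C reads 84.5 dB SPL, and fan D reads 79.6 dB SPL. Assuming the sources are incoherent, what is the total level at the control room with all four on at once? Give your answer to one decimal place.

88.4 dB SPL

Incoherent sources sum as intensities:
L_total = 10·log₁₀(10^(84.4/10) + 10^(76.3/10) + 10^(84.5/10) + 10^(79.6/10)) = 10·log₁₀(691100000) = 88.4 dB SPL.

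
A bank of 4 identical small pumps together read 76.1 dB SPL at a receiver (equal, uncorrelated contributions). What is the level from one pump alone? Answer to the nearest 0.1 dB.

70.1 dB SPL

4 equal incoherent sources add 10·log₁₀(4) = 6.02 dB over one source.
L_one = 76.1 − 6.02 = 70.1 dB SPL.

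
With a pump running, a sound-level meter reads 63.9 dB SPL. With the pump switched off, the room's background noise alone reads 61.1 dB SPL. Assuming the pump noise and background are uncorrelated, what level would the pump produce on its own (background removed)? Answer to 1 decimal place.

60.7 dB SPL

Remove the background by subtracting linear intensities:
L_src = 10·log₁₀(10^(63.9/10) − 10^(61.1/10)) = 10·log₁₀(1166000) = 60.7 dB SPL.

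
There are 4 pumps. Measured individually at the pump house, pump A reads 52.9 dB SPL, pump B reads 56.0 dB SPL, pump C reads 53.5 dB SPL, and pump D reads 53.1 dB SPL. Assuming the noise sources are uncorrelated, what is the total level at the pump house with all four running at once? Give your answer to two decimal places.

Add the sources as powers (linear), then convert back to dB:
L_total = 10·log₁₀(10^(52.9/10) + 10^(56.0/10) + 10^(53.5/10) + 10^(53.1/10)) = 10·log₁₀(1021000) = 60.09 dB SPL.

60.09 dB SPL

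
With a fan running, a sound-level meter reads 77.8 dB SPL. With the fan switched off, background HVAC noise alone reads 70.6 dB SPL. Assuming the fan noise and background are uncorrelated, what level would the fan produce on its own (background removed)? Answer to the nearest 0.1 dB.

Subtract intensities: L_src = 10·log₁₀(10^(L_total/10) − 10^(L_bg/10)).
L_src = 10·log₁₀(10^(77.8/10) − 10^(70.6/10)) = 10·log₁₀(48770000) = 76.9 dB SPL.

76.9 dB SPL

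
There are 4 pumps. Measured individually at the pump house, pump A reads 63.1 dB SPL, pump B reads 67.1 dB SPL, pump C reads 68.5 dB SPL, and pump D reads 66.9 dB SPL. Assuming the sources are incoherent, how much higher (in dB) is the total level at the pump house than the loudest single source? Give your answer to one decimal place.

4.3 dB

Incoherent sources sum as intensities:
L_total = 10·log₁₀(10^(63.1/10) + 10^(67.1/10) + 10^(68.5/10) + 10^(66.9/10)) = 72.82 dB SPL.
Excess over the loudest (68.5 dB): 72.82 − 68.5 = 4.3 dB.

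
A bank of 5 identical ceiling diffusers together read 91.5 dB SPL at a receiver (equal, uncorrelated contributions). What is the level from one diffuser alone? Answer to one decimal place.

84.5 dB SPL

5 equal incoherent sources add 10·log₁₀(5) = 6.99 dB over one source.
L_one = 91.5 − 6.99 = 84.5 dB SPL.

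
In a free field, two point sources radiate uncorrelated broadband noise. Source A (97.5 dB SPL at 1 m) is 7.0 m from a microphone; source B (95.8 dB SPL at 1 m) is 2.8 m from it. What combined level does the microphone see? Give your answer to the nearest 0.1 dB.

At the listener: L_A = 97.5 − 20·log₁₀(7.0) = 80.60 dB; L_B = 95.8 − 20·log₁₀(2.8) = 86.86 dB.
Combined: 10·log₁₀(10^(80.60/10)+10^(86.86/10)) = 87.8 dB SPL.

87.8 dB SPL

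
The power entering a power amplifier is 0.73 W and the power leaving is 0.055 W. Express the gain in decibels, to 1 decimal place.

-11.2 dB

For a power ratio, dB = 10·log₁₀(P₂/P₁).
10·log₁₀(0.055/0.73) = 10·log₁₀(0.07534) = -11.2 dB.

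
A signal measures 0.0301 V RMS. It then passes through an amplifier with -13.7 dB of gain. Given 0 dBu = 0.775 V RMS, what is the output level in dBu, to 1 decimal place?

-41.9 dBu

Input level: 20·log₁₀(0.0301/0.775) = -28.21 dBu.
Output: -28.21 − 13.7 = -41.9 dBu.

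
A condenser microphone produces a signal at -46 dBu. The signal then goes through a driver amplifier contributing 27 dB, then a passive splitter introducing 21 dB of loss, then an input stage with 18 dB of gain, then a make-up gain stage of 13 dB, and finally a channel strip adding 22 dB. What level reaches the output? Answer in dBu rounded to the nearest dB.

+13 dBu

Cascaded gains and losses add directly in dB.
-46 + 27 − 21 + 18 + 13 + 22 = +13 dBu.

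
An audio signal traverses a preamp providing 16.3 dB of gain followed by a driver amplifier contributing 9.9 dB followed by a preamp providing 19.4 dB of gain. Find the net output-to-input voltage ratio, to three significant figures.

Net gain = 16.3 + 9.9 + 19.4 = 45.6 dB.
Voltage ratio = 10^(45.6/20) = 191.

191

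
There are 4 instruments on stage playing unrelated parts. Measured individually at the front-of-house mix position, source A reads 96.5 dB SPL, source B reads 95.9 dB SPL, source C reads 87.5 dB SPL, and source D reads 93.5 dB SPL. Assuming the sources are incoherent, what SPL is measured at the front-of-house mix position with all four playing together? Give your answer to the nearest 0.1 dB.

100.5 dB SPL

Add the sources as powers (linear), then convert back to dB:
L_total = 10·log₁₀(10^(96.5/10) + 10^(95.9/10) + 10^(87.5/10) + 10^(93.5/10)) = 10·log₁₀(11158000000) = 100.5 dB SPL.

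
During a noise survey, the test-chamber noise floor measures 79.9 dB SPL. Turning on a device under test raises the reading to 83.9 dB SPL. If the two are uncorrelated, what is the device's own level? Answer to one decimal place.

81.7 dB SPL

Subtract intensities: L_src = 10·log₁₀(10^(L_total/10) − 10^(L_bg/10)).
L_src = 10·log₁₀(10^(83.9/10) − 10^(79.9/10)) = 10·log₁₀(147700000) = 81.7 dB SPL.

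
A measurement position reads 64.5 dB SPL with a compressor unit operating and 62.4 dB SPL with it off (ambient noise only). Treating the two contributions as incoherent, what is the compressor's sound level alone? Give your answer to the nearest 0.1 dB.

60.3 dB SPL

Remove the background by subtracting linear intensities:
L_src = 10·log₁₀(10^(64.5/10) − 10^(62.4/10)) = 10·log₁₀(1081000) = 60.3 dB SPL.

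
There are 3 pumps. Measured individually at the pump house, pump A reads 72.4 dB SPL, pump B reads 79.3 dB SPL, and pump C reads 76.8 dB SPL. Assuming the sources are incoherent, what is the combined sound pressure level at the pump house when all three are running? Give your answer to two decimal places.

Uncorrelated sources add in intensity (power), not in dB.
L_total = 10·log₁₀(10^(72.4/10) + 10^(79.3/10) + 10^(76.8/10)) = 10·log₁₀(150400000) = 81.77 dB SPL.

81.77 dB SPL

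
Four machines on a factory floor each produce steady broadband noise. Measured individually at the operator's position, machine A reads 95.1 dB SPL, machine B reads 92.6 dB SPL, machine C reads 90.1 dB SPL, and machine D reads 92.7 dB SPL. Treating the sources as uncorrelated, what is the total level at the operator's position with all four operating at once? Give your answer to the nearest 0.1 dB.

Add the sources as powers (linear), then convert back to dB:
L_total = 10·log₁₀(10^(95.1/10) + 10^(92.6/10) + 10^(90.1/10) + 10^(92.7/10)) = 10·log₁₀(7941000000) = 99.0 dB SPL.

99.0 dB SPL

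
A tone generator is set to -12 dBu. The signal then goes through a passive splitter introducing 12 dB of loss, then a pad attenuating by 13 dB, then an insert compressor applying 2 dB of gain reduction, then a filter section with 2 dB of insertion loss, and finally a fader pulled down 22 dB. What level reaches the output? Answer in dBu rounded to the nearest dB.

Gain stages sum in dB:
-12 − 12 − 13 − 2 − 2 − 22 = -63 dBu.

-63 dBu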